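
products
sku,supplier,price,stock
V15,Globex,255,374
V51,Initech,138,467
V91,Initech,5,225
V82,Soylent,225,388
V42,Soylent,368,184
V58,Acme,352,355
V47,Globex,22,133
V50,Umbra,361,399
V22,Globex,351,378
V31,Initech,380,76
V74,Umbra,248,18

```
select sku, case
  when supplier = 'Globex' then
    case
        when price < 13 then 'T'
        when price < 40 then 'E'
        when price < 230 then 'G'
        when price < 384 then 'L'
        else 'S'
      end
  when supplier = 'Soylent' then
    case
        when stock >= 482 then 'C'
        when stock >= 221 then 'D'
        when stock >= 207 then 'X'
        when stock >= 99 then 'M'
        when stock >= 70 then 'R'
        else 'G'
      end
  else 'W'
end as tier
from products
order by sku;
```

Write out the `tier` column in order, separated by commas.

L, L, W, M, E, W, W, W, W, D, W

sku=V15: supplier='Globex' → inner[price < 384] → L
sku=V22: supplier='Globex' → inner[price < 384] → L
sku=V31: supplier='Initech' → outer ELSE → W
sku=V42: supplier='Soylent' → inner[stock >= 99] → M
sku=V47: supplier='Globex' → inner[price < 40] → E
sku=V50: supplier='Umbra' → outer ELSE → W
sku=V51: supplier='Initech' → outer ELSE → W
sku=V58: supplier='Acme' → outer ELSE → W
sku=V74: supplier='Umbra' → outer ELSE → W
sku=V82: supplier='Soylent' → inner[stock >= 221] → D
sku=V91: supplier='Initech' → outer ELSE → W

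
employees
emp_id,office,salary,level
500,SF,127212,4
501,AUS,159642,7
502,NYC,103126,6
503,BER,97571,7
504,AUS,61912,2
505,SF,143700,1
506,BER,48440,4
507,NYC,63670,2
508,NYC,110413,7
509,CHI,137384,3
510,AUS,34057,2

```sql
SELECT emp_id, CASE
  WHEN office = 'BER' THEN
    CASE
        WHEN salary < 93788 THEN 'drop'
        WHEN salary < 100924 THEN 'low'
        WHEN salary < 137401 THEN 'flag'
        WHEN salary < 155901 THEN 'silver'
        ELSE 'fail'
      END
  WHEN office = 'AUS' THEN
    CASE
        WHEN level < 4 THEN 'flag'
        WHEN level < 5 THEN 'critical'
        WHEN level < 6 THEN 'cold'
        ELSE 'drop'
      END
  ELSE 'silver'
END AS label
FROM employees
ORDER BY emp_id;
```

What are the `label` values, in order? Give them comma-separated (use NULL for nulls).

silver, drop, silver, low, flag, silver, drop, silver, silver, silver, flag

emp_id=500: office='SF' → outer ELSE → silver
emp_id=501: office='AUS' → inner[ELSE] → drop
emp_id=502: office='NYC' → outer ELSE → silver
emp_id=503: office='BER' → inner[salary < 100924] → low
emp_id=504: office='AUS' → inner[level < 4] → flag
emp_id=505: office='SF' → outer ELSE → silver
emp_id=506: office='BER' → inner[salary < 93788] → drop
emp_id=507: office='NYC' → outer ELSE → silver
emp_id=508: office='NYC' → outer ELSE → silver
emp_id=509: office='CHI' → outer ELSE → silver
emp_id=510: office='AUS' → inner[level < 4] → flag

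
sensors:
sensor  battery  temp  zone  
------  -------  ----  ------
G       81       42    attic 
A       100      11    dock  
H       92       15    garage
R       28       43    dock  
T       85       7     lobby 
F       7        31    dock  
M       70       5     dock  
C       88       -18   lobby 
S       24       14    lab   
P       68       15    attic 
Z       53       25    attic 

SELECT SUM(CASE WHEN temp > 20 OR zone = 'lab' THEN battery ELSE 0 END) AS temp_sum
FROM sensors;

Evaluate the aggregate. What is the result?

193

sensor=G: ✓ → 81
sensor=A: ✗
sensor=H: ✗
sensor=R: ✓ → 28
sensor=T: ✗
sensor=F: ✓ → 7
sensor=M: ✗
sensor=C: ✗
sensor=S: ✓ → 24
sensor=P: ✗
sensor=Z: ✓ → 53
temp_sum = 81 + 28 + 7 + 24 + 53 = 193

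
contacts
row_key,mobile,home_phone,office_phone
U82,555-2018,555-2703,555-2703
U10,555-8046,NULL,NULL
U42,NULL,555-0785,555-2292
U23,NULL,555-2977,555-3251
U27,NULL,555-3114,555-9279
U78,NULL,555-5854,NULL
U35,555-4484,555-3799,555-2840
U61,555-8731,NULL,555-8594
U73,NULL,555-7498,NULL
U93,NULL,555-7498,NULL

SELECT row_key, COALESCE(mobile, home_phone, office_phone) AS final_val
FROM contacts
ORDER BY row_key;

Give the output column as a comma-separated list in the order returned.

555-8046, 555-2977, 555-3114, 555-4484, 555-0785, 555-8731, 555-7498, 555-5854, 555-2018, 555-7498

row_key=U10: mobile=555-8046 → 555-8046
row_key=U23: mobile=NULL, home_phone=555-2977 → 555-2977
row_key=U27: mobile=NULL, home_phone=555-3114 → 555-3114
row_key=U35: mobile=555-4484 → 555-4484
row_key=U42: mobile=NULL, home_phone=555-0785 → 555-0785
row_key=U61: mobile=555-8731 → 555-8731
row_key=U73: mobile=NULL, home_phone=555-7498 → 555-7498
row_key=U78: mobile=NULL, home_phone=555-5854 → 555-5854
row_key=U82: mobile=555-2018 → 555-2018
row_key=U93: mobile=NULL, home_phone=555-7498 → 555-7498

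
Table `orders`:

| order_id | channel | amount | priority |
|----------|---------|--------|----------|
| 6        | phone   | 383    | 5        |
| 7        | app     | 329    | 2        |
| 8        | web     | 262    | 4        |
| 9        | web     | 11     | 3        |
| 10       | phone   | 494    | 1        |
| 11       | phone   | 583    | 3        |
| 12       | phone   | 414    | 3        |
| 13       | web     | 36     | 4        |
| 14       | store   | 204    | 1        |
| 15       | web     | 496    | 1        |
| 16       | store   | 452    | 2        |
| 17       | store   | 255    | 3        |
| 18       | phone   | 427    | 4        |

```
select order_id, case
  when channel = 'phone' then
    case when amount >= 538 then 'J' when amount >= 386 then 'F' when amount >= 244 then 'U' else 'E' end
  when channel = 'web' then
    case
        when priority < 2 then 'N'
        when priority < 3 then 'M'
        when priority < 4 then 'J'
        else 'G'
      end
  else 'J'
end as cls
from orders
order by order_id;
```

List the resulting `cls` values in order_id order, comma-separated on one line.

U, J, G, J, F, J, F, G, J, N, J, J, F

order_id=6: channel='phone' → inner[amount >= 244] → U
order_id=7: channel='app' → outer ELSE → J
order_id=8: channel='web' → inner[ELSE] → G
order_id=9: channel='web' → inner[priority < 4] → J
order_id=10: channel='phone' → inner[amount >= 386] → F
order_id=11: channel='phone' → inner[amount >= 538] → J
order_id=12: channel='phone' → inner[amount >= 386] → F
order_id=13: channel='web' → inner[ELSE] → G
order_id=14: channel='store' → outer ELSE → J
order_id=15: channel='web' → inner[priority < 2] → N
order_id=16: channel='store' → outer ELSE → J
order_id=17: channel='store' → outer ELSE → J
order_id=18: channel='phone' → inner[amount >= 386] → F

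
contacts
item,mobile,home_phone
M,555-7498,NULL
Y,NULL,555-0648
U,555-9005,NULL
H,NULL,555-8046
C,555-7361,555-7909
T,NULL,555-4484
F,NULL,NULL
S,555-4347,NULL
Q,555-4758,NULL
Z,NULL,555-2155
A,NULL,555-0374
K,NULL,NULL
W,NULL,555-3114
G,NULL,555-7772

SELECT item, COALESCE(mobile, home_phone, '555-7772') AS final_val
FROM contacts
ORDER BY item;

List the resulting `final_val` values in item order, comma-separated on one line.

555-0374, 555-7361, 555-7772, 555-7772, 555-8046, 555-7772, 555-7498, 555-4758, 555-4347, 555-4484, 555-9005, 555-3114, 555-0648, 555-2155

item=A: mobile=NULL, home_phone=555-0374 → 555-0374
item=C: mobile=555-7361 → 555-7361
item=F: mobile=NULL, home_phone=NULL, → literal 555-7772 → 555-7772
item=G: mobile=NULL, home_phone=555-7772 → 555-7772
item=H: mobile=NULL, home_phone=555-8046 → 555-8046
item=K: mobile=NULL, home_phone=NULL, → literal 555-7772 → 555-7772
item=M: mobile=555-7498 → 555-7498
item=Q: mobile=555-4758 → 555-4758
item=S: mobile=555-4347 → 555-4347
item=T: mobile=NULL, home_phone=555-4484 → 555-4484
item=U: mobile=555-9005 → 555-9005
item=W: mobile=NULL, home_phone=555-3114 → 555-3114
item=Y: mobile=NULL, home_phone=555-0648 → 555-0648
item=Z: mobile=NULL, home_phone=555-2155 → 555-2155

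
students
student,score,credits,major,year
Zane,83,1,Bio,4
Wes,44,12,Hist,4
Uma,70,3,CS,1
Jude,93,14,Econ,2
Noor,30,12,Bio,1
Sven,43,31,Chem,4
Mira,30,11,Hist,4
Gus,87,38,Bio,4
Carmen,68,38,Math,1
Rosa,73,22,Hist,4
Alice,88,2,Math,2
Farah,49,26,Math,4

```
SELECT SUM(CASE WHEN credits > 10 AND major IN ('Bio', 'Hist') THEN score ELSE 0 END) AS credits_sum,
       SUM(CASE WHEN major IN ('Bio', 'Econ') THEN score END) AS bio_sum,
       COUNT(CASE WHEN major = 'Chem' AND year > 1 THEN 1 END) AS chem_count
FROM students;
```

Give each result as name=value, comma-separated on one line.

[credits_sum: credits > 10 AND major IN ('Bio', 'Hist')]
student=Zane: ✗
student=Wes: ✓ → 44
student=Uma: ✗
student=Jude: ✗
student=Noor: ✓ → 30
student=Sven: ✗
student=Mira: ✓ → 30
student=Gus: ✓ → 87
student=Carmen: ✗
student=Rosa: ✓ → 73
student=Alice: ✗
student=Farah: ✗
credits_sum = 44 + 30 + 30 + 87 + 73 = 264
—
[bio_sum: major IN ('Bio', 'Econ')]
student=Zane: ✓ → 83
student=Wes: ✗
student=Uma: ✗
student=Jude: ✓ → 93
student=Noor: ✓ → 30
student=Sven: ✗
student=Mira: ✗
student=Gus: ✓ → 87
student=Carmen: ✗
student=Rosa: ✗
student=Alice: ✗
student=Farah: ✗
bio_sum = 83 + 93 + 30 + 87 = 293
—
[chem_count: major = 'Chem' AND year > 1]
student=Zane: ✗
student=Wes: ✗
student=Uma: ✗
student=Jude: ✗
student=Noor: ✗
student=Sven: ✓ → 1
student=Mira: ✗
student=Gus: ✗
student=Carmen: ✗
student=Rosa: ✗
student=Alice: ✗
student=Farah: ✗
chem_count = COUNT(1) = 1

credits_sum=264, bio_sum=293, chem_count=1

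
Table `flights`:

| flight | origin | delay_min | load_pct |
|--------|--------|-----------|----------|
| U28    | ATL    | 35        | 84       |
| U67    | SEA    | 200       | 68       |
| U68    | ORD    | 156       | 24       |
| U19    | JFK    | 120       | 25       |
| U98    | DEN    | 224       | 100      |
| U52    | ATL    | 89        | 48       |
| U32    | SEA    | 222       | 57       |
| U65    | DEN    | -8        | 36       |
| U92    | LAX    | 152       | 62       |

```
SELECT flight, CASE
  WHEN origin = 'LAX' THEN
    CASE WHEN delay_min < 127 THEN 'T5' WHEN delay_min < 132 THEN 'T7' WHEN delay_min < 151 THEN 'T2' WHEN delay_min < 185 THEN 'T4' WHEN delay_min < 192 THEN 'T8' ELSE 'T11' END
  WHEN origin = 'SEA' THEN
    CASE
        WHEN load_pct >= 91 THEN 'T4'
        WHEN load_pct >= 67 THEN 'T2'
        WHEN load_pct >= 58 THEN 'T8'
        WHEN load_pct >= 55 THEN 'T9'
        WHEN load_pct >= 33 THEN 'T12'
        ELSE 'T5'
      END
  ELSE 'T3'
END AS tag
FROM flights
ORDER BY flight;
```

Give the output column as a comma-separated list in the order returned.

flight=U19: origin='JFK' → outer ELSE → T3
flight=U28: origin='ATL' → outer ELSE → T3
flight=U32: origin='SEA' → inner[load_pct >= 55] → T9
flight=U52: origin='ATL' → outer ELSE → T3
flight=U65: origin='DEN' → outer ELSE → T3
flight=U67: origin='SEA' → inner[load_pct >= 67] → T2
flight=U68: origin='ORD' → outer ELSE → T3
flight=U92: origin='LAX' → inner[delay_min < 185] → T4
flight=U98: origin='DEN' → outer ELSE → T3

T3, T3, T9, T3, T3, T2, T3, T4, T3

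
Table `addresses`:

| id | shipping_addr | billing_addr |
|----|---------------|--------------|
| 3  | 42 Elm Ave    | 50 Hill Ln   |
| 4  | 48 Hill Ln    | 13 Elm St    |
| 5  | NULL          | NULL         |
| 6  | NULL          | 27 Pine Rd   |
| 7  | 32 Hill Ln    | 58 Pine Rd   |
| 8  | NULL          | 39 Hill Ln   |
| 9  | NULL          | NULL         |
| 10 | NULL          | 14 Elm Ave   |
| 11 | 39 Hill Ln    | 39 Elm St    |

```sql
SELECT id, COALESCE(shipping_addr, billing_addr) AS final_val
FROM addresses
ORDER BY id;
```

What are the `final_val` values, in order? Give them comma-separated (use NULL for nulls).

42 Elm Ave, 48 Hill Ln, NULL, 27 Pine Rd, 32 Hill Ln, 39 Hill Ln, NULL, 14 Elm Ave, 39 Hill Ln

id=3: shipping_addr=42 Elm Ave → 42 Elm Ave
id=4: shipping_addr=48 Hill Ln → 48 Hill Ln
id=5: shipping_addr=NULL, billing_addr=NULL (all NULL) → NULL
id=6: shipping_addr=NULL, billing_addr=27 Pine Rd → 27 Pine Rd
id=7: shipping_addr=32 Hill Ln → 32 Hill Ln
id=8: shipping_addr=NULL, billing_addr=39 Hill Ln → 39 Hill Ln
id=9: shipping_addr=NULL, billing_addr=NULL (all NULL) → NULL
id=10: shipping_addr=NULL, billing_addr=14 Elm Ave → 14 Elm Ave
id=11: shipping_addr=39 Hill Ln → 39 Hill Ln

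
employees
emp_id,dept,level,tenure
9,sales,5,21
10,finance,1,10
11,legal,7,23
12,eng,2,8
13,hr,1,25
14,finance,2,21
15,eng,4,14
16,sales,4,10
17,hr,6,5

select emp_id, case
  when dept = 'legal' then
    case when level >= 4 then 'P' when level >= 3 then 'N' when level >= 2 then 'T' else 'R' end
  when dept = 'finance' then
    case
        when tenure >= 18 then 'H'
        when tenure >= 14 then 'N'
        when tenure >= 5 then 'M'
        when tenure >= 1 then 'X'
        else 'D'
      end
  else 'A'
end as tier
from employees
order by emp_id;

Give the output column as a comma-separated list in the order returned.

emp_id=9: dept='sales' → outer ELSE → A
emp_id=10: dept='finance' → inner[tenure >= 5] → M
emp_id=11: dept='legal' → inner[level >= 4] → P
emp_id=12: dept='eng' → outer ELSE → A
emp_id=13: dept='hr' → outer ELSE → A
emp_id=14: dept='finance' → inner[tenure >= 18] → H
emp_id=15: dept='eng' → outer ELSE → A
emp_id=16: dept='sales' → outer ELSE → A
emp_id=17: dept='hr' → outer ELSE → A

A, M, P, A, A, H, A, A, A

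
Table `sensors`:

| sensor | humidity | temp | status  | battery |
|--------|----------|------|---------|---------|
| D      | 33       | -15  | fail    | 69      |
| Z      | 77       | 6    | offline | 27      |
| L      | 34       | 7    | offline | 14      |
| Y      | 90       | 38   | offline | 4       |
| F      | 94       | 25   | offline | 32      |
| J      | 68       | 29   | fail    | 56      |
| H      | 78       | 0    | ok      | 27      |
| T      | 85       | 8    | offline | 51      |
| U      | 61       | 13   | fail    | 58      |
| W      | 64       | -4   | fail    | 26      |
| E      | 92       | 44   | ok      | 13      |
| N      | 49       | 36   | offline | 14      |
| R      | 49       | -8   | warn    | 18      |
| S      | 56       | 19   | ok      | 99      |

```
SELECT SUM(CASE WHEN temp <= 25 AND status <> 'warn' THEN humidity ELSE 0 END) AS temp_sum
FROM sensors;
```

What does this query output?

sensor=D: ✓ → 33
sensor=Z: ✓ → 77
sensor=L: ✓ → 34
sensor=Y: ✗
sensor=F: ✓ → 94
sensor=J: ✗
sensor=H: ✓ → 78
sensor=T: ✓ → 85
sensor=U: ✓ → 61
sensor=W: ✓ → 64
sensor=E: ✗
sensor=N: ✗
sensor=R: ✗
sensor=S: ✓ → 56
temp_sum = 33 + 77 + 34 + 94 + 78 + 85 + 61 + 64 + 56 = 582

582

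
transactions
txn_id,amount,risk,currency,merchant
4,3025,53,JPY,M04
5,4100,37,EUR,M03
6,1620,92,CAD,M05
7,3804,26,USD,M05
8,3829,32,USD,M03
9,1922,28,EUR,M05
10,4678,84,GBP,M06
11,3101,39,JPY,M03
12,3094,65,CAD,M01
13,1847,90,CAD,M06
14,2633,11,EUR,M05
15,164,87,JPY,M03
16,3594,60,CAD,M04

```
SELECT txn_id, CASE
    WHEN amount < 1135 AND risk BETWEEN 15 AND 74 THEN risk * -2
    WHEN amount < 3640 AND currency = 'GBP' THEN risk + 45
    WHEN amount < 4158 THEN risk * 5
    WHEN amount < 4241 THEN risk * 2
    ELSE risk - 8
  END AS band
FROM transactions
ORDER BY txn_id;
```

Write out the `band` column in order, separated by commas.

265, 185, 460, 130, 160, 140, 76, 195, 325, 450, 55, 435, 300

txn_id=4: amount < 4158 → 265
txn_id=5: amount < 4158 → 185
txn_id=6: amount < 4158 → 460
txn_id=7: amount < 4158 → 130
txn_id=8: amount < 4158 → 160
txn_id=9: amount < 4158 → 140
txn_id=10: ELSE → 76
txn_id=11: amount < 4158 → 195
txn_id=12: amount < 4158 → 325
txn_id=13: amount < 4158 → 450
txn_id=14: amount < 4158 → 55
txn_id=15: amount < 4158 → 435
txn_id=16: amount < 4158 → 300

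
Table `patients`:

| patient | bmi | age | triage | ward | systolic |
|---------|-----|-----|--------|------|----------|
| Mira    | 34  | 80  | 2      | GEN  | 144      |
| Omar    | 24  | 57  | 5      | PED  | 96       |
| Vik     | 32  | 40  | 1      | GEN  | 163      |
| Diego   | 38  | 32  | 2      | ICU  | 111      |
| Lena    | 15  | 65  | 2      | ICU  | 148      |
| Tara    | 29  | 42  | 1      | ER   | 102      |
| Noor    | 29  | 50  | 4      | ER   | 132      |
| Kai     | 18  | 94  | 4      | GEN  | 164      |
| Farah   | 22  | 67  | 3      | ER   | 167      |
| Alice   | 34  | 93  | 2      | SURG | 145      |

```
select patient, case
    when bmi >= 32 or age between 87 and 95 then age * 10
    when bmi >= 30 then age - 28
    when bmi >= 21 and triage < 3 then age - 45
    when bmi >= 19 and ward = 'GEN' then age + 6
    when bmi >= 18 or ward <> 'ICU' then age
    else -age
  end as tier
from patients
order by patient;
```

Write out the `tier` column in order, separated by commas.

930, 320, 67, 940, -65, 800, 50, 57, -3, 400

patient=Alice: bmi >= 32 or age between 87 and 95 → 930
patient=Diego: bmi >= 32 or age between 87 and 95 → 320
patient=Farah: bmi >= 18 or ward <> 'ICU' → 67
patient=Kai: bmi >= 32 or age between 87 and 95 → 940
patient=Lena: ELSE → -65
patient=Mira: bmi >= 32 or age between 87 and 95 → 800
patient=Noor: bmi >= 18 or ward <> 'ICU' → 50
patient=Omar: bmi >= 18 or ward <> 'ICU' → 57
patient=Tara: bmi >= 21 and triage < 3 → -3
patient=Vik: bmi >= 32 or age between 87 and 95 → 400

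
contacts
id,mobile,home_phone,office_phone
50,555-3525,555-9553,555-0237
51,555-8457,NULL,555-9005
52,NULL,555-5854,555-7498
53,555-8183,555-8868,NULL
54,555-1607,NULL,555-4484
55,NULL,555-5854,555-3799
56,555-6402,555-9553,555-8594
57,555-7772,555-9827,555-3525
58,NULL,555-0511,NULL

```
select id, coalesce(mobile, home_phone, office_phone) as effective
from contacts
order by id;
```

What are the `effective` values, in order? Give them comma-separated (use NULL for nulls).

555-3525, 555-8457, 555-5854, 555-8183, 555-1607, 555-5854, 555-6402, 555-7772, 555-0511

id=50: mobile=555-3525 → 555-3525
id=51: mobile=555-8457 → 555-8457
id=52: mobile=NULL, home_phone=555-5854 → 555-5854
id=53: mobile=555-8183 → 555-8183
id=54: mobile=555-1607 → 555-1607
id=55: mobile=NULL, home_phone=555-5854 → 555-5854
id=56: mobile=555-6402 → 555-6402
id=57: mobile=555-7772 → 555-7772
id=58: mobile=NULL, home_phone=555-0511 → 555-0511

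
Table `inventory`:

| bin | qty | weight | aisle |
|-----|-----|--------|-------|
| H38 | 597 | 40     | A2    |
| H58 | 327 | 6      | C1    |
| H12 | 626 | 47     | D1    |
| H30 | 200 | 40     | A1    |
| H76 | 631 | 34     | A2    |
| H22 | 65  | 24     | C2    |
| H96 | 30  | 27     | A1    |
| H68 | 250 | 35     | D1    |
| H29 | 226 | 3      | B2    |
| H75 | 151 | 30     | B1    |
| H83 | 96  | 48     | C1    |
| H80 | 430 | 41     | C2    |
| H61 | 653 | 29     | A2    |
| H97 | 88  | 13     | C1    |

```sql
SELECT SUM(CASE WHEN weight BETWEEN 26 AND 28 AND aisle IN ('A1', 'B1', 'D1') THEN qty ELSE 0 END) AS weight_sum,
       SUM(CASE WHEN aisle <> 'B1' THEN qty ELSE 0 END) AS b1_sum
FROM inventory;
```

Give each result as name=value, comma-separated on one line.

weight_sum=30, b1_sum=4219

[weight_sum: weight BETWEEN 26 AND 28 AND aisle IN ('A1', 'B1', 'D1')]
bin=H38: ✗
bin=H58: ✗
bin=H12: ✗
bin=H30: ✗
bin=H76: ✗
bin=H22: ✗
bin=H96: ✓ → 30
bin=H68: ✗
bin=H29: ✗
bin=H75: ✗
bin=H83: ✗
bin=H80: ✗
bin=H61: ✗
bin=H97: ✗
weight_sum = 30
—
[b1_sum: aisle <> 'B1']
bin=H38: ✓ → 597
bin=H58: ✓ → 327
bin=H12: ✓ → 626
bin=H30: ✓ → 200
bin=H76: ✓ → 631
bin=H22: ✓ → 65
bin=H96: ✓ → 30
bin=H68: ✓ → 250
bin=H29: ✓ → 226
bin=H75: ✗
bin=H83: ✓ → 96
bin=H80: ✓ → 430
bin=H61: ✓ → 653
bin=H97: ✓ → 88
b1_sum = 597 + 327 + 626 + 200 + 631 + 65 + 30 + 250 + 226 + 96 + 430 + 653 + 88 = 4219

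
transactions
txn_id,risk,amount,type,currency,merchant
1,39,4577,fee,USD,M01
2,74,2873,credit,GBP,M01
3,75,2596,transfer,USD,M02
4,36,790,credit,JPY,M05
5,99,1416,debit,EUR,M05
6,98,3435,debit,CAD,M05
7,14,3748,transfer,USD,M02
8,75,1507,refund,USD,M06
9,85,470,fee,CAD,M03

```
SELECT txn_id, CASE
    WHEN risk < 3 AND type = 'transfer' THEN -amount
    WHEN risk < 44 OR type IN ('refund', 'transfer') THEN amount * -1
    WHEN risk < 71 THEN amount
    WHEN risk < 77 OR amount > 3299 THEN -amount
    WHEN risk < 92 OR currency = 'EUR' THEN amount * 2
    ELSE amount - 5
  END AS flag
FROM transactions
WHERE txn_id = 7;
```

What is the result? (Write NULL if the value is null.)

-3748

txn_id = 7: risk=14, amount=3748, type=transfer, currency=USD, merchant=M02.
risk < 3 AND type = 'transfer' → false
risk < 44 OR type IN ('refund', 'transfer') → true → -3748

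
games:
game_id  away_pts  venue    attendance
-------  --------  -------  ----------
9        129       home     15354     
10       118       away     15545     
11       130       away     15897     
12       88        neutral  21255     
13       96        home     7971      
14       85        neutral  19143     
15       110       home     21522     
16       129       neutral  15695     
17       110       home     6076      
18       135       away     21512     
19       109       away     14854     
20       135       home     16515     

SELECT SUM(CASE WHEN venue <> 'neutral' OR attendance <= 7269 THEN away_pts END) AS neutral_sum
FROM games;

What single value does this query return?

game_id=9: ✓ → 129
game_id=10: ✓ → 118
game_id=11: ✓ → 130
game_id=12: ✗
game_id=13: ✓ → 96
game_id=14: ✗
game_id=15: ✓ → 110
game_id=16: ✗
game_id=17: ✓ → 110
game_id=18: ✓ → 135
game_id=19: ✓ → 109
game_id=20: ✓ → 135
neutral_sum = 129 + 118 + 130 + 96 + 110 + 110 + 135 + 109 + 135 = 1072

1072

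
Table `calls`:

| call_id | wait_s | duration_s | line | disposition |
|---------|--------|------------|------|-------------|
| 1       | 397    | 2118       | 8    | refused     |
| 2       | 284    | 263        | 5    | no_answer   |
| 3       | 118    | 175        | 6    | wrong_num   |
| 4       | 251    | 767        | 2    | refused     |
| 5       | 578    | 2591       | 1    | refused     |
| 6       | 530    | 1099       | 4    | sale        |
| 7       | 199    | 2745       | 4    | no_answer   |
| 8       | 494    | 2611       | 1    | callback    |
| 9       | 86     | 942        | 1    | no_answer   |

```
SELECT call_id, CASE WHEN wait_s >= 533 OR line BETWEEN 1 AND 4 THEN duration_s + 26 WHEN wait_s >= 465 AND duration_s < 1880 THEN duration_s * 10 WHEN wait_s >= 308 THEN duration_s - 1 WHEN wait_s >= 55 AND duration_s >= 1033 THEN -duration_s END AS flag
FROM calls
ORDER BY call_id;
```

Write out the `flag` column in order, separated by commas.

2117, NULL, NULL, 793, 2617, 1125, 2771, 2637, 968

call_id=1: wait_s >= 308 → 2117
call_id=2: (no match → NULL) → NULL
call_id=3: (no match → NULL) → NULL
call_id=4: wait_s >= 533 OR line BETWEEN 1 AND 4 → 793
call_id=5: wait_s >= 533 OR line BETWEEN 1 AND 4 → 2617
call_id=6: wait_s >= 533 OR line BETWEEN 1 AND 4 → 1125
call_id=7: wait_s >= 533 OR line BETWEEN 1 AND 4 → 2771
call_id=8: wait_s >= 533 OR line BETWEEN 1 AND 4 → 2637
call_id=9: wait_s >= 533 OR line BETWEEN 1 AND 4 → 968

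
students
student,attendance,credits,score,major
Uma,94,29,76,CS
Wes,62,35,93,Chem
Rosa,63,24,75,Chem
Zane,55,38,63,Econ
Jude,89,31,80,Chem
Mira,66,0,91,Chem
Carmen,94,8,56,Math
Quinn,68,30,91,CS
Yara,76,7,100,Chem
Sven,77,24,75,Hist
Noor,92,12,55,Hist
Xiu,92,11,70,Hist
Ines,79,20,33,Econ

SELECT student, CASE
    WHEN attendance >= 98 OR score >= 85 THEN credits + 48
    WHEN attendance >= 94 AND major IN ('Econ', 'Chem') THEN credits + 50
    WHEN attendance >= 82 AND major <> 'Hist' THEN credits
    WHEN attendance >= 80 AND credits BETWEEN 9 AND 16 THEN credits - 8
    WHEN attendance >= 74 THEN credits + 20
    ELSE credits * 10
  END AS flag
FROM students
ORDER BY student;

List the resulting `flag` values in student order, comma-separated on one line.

student=Carmen: attendance >= 82 AND major <> 'Hist' → 8
student=Ines: attendance >= 74 → 40
student=Jude: attendance >= 82 AND major <> 'Hist' → 31
student=Mira: attendance >= 98 OR score >= 85 → 48
student=Noor: attendance >= 80 AND credits BETWEEN 9 AND 16 → 4
student=Quinn: attendance >= 98 OR score >= 85 → 78
student=Rosa: ELSE → 240
student=Sven: attendance >= 74 → 44
student=Uma: attendance >= 82 AND major <> 'Hist' → 29
student=Wes: attendance >= 98 OR score >= 85 → 83
student=Xiu: attendance >= 80 AND credits BETWEEN 9 AND 16 → 3
student=Yara: attendance >= 98 OR score >= 85 → 55
student=Zane: ELSE → 380

8, 40, 31, 48, 4, 78, 240, 44, 29, 83, 3, 55, 380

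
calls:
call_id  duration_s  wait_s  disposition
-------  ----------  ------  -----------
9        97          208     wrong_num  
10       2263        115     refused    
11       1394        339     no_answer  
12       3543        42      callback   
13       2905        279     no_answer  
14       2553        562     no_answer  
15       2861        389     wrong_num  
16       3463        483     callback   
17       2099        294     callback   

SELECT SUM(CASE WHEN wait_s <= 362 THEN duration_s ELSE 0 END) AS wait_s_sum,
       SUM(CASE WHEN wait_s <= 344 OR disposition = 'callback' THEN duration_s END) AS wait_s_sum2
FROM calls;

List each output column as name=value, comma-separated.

wait_s_sum=12301, wait_s_sum2=15764

[wait_s_sum: wait_s <= 362]
call_id=9: ✓ → 97
call_id=10: ✓ → 2263
call_id=11: ✓ → 1394
call_id=12: ✓ → 3543
call_id=13: ✓ → 2905
call_id=14: ✗
call_id=15: ✗
call_id=16: ✗
call_id=17: ✓ → 2099
wait_s_sum = 97 + 2263 + 1394 + 3543 + 2905 + 2099 = 12301
—
[wait_s_sum2: wait_s <= 344 OR disposition = 'callback']
call_id=9: ✓ → 97
call_id=10: ✓ → 2263
call_id=11: ✓ → 1394
call_id=12: ✓ → 3543
call_id=13: ✓ → 2905
call_id=14: ✗
call_id=15: ✗
call_id=16: ✓ → 3463
call_id=17: ✓ → 2099
wait_s_sum2 = 97 + 2263 + 1394 + 3543 + 2905 + 3463 + 2099 = 15764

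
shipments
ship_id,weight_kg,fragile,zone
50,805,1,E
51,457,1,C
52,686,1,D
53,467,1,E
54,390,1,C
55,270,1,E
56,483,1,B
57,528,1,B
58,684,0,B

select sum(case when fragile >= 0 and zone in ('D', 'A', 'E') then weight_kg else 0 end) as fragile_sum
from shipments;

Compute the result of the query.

ship_id=50: ✓ → 805
ship_id=51: ✗
ship_id=52: ✓ → 686
ship_id=53: ✓ → 467
ship_id=54: ✗
ship_id=55: ✓ → 270
ship_id=56: ✗
ship_id=57: ✗
ship_id=58: ✗
fragile_sum = 805 + 686 + 467 + 270 = 2228

2228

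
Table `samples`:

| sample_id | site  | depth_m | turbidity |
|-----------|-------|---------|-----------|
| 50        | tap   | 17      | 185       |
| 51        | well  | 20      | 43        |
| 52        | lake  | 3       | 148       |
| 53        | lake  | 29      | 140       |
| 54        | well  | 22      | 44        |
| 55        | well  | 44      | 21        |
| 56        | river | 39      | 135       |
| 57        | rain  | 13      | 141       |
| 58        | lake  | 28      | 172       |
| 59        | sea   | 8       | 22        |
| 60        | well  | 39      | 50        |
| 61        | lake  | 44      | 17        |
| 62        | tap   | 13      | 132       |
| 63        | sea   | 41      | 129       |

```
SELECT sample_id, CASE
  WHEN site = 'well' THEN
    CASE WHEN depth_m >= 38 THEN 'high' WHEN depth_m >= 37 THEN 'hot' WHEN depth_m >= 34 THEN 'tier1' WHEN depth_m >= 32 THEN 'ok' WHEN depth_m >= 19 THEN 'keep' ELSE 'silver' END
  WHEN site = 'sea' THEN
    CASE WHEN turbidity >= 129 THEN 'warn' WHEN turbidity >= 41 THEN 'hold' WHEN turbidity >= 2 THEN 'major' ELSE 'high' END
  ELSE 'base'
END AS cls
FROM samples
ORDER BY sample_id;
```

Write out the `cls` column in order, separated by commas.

base, keep, base, base, keep, high, base, base, base, major, high, base, base, warn

sample_id=50: site='tap' → outer ELSE → base
sample_id=51: site='well' → inner[depth_m >= 19] → keep
sample_id=52: site='lake' → outer ELSE → base
sample_id=53: site='lake' → outer ELSE → base
sample_id=54: site='well' → inner[depth_m >= 19] → keep
sample_id=55: site='well' → inner[depth_m >= 38] → high
sample_id=56: site='river' → outer ELSE → base
sample_id=57: site='rain' → outer ELSE → base
sample_id=58: site='lake' → outer ELSE → base
sample_id=59: site='sea' → inner[turbidity >= 2] → major
sample_id=60: site='well' → inner[depth_m >= 38] → high
sample_id=61: site='lake' → outer ELSE → base
sample_id=62: site='tap' → outer ELSE → base
sample_id=63: site='sea' → inner[turbidity >= 129] → warn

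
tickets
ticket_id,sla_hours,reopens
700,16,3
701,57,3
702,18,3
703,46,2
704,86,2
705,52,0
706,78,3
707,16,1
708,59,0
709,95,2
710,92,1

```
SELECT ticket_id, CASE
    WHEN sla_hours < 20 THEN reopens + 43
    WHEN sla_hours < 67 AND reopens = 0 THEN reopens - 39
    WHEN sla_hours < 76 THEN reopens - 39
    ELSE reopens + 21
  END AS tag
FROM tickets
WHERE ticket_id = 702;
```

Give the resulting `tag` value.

ticket_id = 702: sla_hours=18, reopens=3.
sla_hours < 20 → true → 46

46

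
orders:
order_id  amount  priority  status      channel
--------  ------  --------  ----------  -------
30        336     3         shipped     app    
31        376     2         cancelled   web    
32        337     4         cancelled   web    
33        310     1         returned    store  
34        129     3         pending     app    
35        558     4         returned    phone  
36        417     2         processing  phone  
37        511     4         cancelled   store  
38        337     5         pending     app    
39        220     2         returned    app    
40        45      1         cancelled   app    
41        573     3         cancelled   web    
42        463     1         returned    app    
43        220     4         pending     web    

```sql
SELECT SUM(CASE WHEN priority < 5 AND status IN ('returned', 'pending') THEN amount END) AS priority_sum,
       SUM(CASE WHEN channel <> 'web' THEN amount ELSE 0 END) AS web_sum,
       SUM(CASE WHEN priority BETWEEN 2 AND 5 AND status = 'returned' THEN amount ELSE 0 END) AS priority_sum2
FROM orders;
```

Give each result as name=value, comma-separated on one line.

[priority_sum: priority < 5 AND status IN ('returned', 'pending')]
order_id=30: ✗
order_id=31: ✗
order_id=32: ✗
order_id=33: ✓ → 310
order_id=34: ✓ → 129
order_id=35: ✓ → 558
order_id=36: ✗
order_id=37: ✗
order_id=38: ✗
order_id=39: ✓ → 220
order_id=40: ✗
order_id=41: ✗
order_id=42: ✓ → 463
order_id=43: ✓ → 220
priority_sum = 310 + 129 + 558 + 220 + 463 + 220 = 1900
—
[web_sum: channel <> 'web']
order_id=30: ✓ → 336
order_id=31: ✗
order_id=32: ✗
order_id=33: ✓ → 310
order_id=34: ✓ → 129
order_id=35: ✓ → 558
order_id=36: ✓ → 417
order_id=37: ✓ → 511
order_id=38: ✓ → 337
order_id=39: ✓ → 220
order_id=40: ✓ → 45
order_id=41: ✗
order_id=42: ✓ → 463
order_id=43: ✗
web_sum = 336 + 310 + 129 + 558 + 417 + 511 + 337 + 220 + 45 + 463 = 3326
—
[priority_sum2: priority BETWEEN 2 AND 5 AND status = 'returned']
order_id=30: ✗
order_id=31: ✗
order_id=32: ✗
order_id=33: ✗
order_id=34: ✗
order_id=35: ✓ → 558
order_id=36: ✗
order_id=37: ✗
order_id=38: ✗
order_id=39: ✓ → 220
order_id=40: ✗
order_id=41: ✗
order_id=42: ✗
order_id=43: ✗
priority_sum2 = 558 + 220 = 778

priority_sum=1900, web_sum=3326, priority_sum2=778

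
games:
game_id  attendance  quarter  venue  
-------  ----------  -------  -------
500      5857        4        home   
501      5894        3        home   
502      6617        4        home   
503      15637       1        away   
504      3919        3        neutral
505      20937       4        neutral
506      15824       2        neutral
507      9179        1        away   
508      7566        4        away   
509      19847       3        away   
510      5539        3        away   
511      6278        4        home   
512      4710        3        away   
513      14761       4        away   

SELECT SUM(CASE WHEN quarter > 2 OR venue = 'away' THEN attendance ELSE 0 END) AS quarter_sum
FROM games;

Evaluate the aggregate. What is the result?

126741

game_id=500: ✓ → 5857
game_id=501: ✓ → 5894
game_id=502: ✓ → 6617
game_id=503: ✓ → 15637
game_id=504: ✓ → 3919
game_id=505: ✓ → 20937
game_id=506: ✗
game_id=507: ✓ → 9179
game_id=508: ✓ → 7566
game_id=509: ✓ → 19847
game_id=510: ✓ → 5539
game_id=511: ✓ → 6278
game_id=512: ✓ → 4710
game_id=513: ✓ → 14761
quarter_sum = 5857 + 5894 + 6617 + 15637 + 3919 + 20937 + 9179 + 7566 + 19847 + 5539 + 6278 + 4710 + 14761 = 126741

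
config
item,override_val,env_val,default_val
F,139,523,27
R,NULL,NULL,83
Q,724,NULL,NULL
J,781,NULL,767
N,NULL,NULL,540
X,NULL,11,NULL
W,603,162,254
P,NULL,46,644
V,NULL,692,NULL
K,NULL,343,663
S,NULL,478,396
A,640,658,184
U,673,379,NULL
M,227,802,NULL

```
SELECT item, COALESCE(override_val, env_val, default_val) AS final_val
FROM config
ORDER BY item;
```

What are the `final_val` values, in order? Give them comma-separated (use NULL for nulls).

640, 139, 781, 343, 227, 540, 46, 724, 83, 478, 673, 692, 603, 11

item=A: override_val=640 → 640
item=F: override_val=139 → 139
item=J: override_val=781 → 781
item=K: override_val=NULL, env_val=343 → 343
item=M: override_val=227 → 227
item=N: override_val=NULL, env_val=NULL, default_val=540 → 540
item=P: override_val=NULL, env_val=46 → 46
item=Q: override_val=724 → 724
item=R: override_val=NULL, env_val=NULL, default_val=83 → 83
item=S: override_val=NULL, env_val=478 → 478
item=U: override_val=673 → 673
item=V: override_val=NULL, env_val=692 → 692
item=W: override_val=603 → 603
item=X: override_val=NULL, env_val=11 → 11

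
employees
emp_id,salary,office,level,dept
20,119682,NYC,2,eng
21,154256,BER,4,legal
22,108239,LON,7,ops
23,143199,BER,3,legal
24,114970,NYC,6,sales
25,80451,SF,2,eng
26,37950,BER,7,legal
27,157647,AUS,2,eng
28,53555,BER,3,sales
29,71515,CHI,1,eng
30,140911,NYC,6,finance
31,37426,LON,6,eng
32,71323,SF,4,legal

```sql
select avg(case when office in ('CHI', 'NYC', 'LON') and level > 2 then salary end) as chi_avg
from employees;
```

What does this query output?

100386.5

emp_id=20: ✗
emp_id=21: ✗
emp_id=22: ✓ → 108239
emp_id=23: ✗
emp_id=24: ✓ → 114970
emp_id=25: ✗
emp_id=26: ✗
emp_id=27: ✗
emp_id=28: ✗
emp_id=29: ✗
emp_id=30: ✓ → 140911
emp_id=31: ✓ → 37426
emp_id=32: ✗
chi_avg = (108239 + 114970 + 140911 + 37426) / 4 = 100386.5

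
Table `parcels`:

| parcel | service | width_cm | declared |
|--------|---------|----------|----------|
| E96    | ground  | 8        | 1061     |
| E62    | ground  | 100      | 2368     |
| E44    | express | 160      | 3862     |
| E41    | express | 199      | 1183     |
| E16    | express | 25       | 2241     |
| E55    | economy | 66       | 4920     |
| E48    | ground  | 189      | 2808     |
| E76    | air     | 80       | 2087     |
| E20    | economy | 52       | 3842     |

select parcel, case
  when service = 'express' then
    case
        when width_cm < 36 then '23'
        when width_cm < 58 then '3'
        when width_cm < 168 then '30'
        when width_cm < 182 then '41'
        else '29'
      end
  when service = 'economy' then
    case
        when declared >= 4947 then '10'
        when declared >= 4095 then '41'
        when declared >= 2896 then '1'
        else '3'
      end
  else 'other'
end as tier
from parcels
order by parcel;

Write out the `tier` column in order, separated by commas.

parcel=E16: service='express' → inner[width_cm < 36] → 23
parcel=E20: service='economy' → inner[declared >= 2896] → 1
parcel=E41: service='express' → inner[ELSE] → 29
parcel=E44: service='express' → inner[width_cm < 168] → 30
parcel=E48: service='ground' → outer ELSE → other
parcel=E55: service='economy' → inner[declared >= 4095] → 41
parcel=E62: service='ground' → outer ELSE → other
parcel=E76: service='air' → outer ELSE → other
parcel=E96: service='ground' → outer ELSE → other

23, 1, 29, 30, other, 41, other, other, other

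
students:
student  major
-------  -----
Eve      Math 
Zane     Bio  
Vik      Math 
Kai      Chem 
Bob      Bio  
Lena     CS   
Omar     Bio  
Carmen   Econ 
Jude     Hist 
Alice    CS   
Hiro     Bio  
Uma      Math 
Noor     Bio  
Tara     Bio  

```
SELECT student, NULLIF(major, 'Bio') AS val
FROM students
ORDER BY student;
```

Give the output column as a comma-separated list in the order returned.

student=Alice: major=CS vs Bio: differ → CS
student=Bob: major=Bio vs Bio: equal → NULL
student=Carmen: major=Econ vs Bio: differ → Econ
student=Eve: major=Math vs Bio: differ → Math
student=Hiro: major=Bio vs Bio: equal → NULL
student=Jude: major=Hist vs Bio: differ → Hist
student=Kai: major=Chem vs Bio: differ → Chem
student=Lena: major=CS vs Bio: differ → CS
student=Noor: major=Bio vs Bio: equal → NULL
student=Omar: major=Bio vs Bio: equal → NULL
student=Tara: major=Bio vs Bio: equal → NULL
student=Uma: major=Math vs Bio: differ → Math
student=Vik: major=Math vs Bio: differ → Math
student=Zane: major=Bio vs Bio: equal → NULL

CS, NULL, Econ, Math, NULL, Hist, Chem, CS, NULL, NULL, NULL, Math, Math, NULL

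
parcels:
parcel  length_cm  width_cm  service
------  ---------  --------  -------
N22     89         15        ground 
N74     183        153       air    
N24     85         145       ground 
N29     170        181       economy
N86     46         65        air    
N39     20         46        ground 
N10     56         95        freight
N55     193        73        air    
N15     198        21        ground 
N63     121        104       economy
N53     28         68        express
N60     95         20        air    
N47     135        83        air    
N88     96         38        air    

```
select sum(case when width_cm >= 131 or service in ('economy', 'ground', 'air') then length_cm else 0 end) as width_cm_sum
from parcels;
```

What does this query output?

parcel=N22: ✓ → 89
parcel=N74: ✓ → 183
parcel=N24: ✓ → 85
parcel=N29: ✓ → 170
parcel=N86: ✓ → 46
parcel=N39: ✓ → 20
parcel=N10: ✗
parcel=N55: ✓ → 193
parcel=N15: ✓ → 198
parcel=N63: ✓ → 121
parcel=N53: ✗
parcel=N60: ✓ → 95
parcel=N47: ✓ → 135
parcel=N88: ✓ → 96
width_cm_sum = 89 + 183 + 85 + 170 + 46 + 20 + 193 + 198 + 121 + 95 + 135 + 96 = 1431

1431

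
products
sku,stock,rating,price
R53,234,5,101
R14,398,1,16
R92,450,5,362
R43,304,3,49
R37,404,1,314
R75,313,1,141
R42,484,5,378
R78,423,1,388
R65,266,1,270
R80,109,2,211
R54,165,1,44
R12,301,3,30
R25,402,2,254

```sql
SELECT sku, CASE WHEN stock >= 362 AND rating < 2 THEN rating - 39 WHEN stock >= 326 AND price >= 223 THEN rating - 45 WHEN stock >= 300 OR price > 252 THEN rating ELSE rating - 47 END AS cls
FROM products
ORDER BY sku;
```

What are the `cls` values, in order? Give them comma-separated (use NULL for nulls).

3, -38, -43, -38, -40, 3, -42, -46, 1, 1, -38, -45, -40

sku=R12: stock >= 300 OR price > 252 → 3
sku=R14: stock >= 362 AND rating < 2 → -38
sku=R25: stock >= 326 AND price >= 223 → -43
sku=R37: stock >= 362 AND rating < 2 → -38
sku=R42: stock >= 326 AND price >= 223 → -40
sku=R43: stock >= 300 OR price > 252 → 3
sku=R53: ELSE → -42
sku=R54: ELSE → -46
sku=R65: stock >= 300 OR price > 252 → 1
sku=R75: stock >= 300 OR price > 252 → 1
sku=R78: stock >= 362 AND rating < 2 → -38
sku=R80: ELSE → -45
sku=R92: stock >= 326 AND price >= 223 → -40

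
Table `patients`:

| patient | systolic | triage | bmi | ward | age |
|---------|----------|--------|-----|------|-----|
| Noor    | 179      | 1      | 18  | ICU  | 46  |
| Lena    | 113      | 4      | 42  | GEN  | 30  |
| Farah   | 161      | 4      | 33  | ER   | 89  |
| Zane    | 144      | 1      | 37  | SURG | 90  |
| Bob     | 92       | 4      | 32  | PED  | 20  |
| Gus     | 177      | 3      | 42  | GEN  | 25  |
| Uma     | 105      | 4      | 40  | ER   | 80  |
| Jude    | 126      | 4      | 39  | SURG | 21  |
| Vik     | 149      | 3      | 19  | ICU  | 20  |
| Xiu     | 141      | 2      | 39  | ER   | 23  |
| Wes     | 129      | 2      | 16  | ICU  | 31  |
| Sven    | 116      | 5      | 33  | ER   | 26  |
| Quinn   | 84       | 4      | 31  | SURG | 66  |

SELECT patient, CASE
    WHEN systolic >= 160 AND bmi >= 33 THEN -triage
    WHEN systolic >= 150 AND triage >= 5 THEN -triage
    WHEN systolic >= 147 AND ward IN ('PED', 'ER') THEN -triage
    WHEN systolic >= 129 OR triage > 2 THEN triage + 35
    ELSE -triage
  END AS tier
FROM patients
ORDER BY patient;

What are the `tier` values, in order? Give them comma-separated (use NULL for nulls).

39, -4, -3, 39, 39, 36, 39, 40, 39, 38, 37, 37, 36

patient=Bob: systolic >= 129 OR triage > 2 → 39
patient=Farah: systolic >= 160 AND bmi >= 33 → -4
patient=Gus: systolic >= 160 AND bmi >= 33 → -3
patient=Jude: systolic >= 129 OR triage > 2 → 39
patient=Lena: systolic >= 129 OR triage > 2 → 39
patient=Noor: systolic >= 129 OR triage > 2 → 36
patient=Quinn: systolic >= 129 OR triage > 2 → 39
patient=Sven: systolic >= 129 OR triage > 2 → 40
patient=Uma: systolic >= 129 OR triage > 2 → 39
patient=Vik: systolic >= 129 OR triage > 2 → 38
patient=Wes: systolic >= 129 OR triage > 2 → 37
patient=Xiu: systolic >= 129 OR triage > 2 → 37
patient=Zane: systolic >= 129 OR triage > 2 → 36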